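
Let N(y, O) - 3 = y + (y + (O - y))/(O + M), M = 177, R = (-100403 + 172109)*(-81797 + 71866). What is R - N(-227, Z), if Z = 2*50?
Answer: -197255041274/277 ≈ -7.1211e+8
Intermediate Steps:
R = -712112286 (R = 71706*(-9931) = -712112286)
Z = 100
N(y, O) = 3 + y + O/(177 + O) (N(y, O) = 3 + (y + (y + (O - y))/(O + 177)) = 3 + (y + O/(177 + O)) = 3 + y + O/(177 + O))
R - N(-227, Z) = -712112286 - (531 + 4*100 + 177*(-227) + 100*(-227))/(177 + 100) = -712112286 - (531 + 400 - 40179 - 22700)/277 = -712112286 - (-61948)/277 = -712112286 - 1*(-61948/277) = -712112286 + 61948/277 = -197255041274/277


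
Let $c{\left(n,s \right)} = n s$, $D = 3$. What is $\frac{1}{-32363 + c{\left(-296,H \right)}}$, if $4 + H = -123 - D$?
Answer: $\frac{1}{6117} \approx 0.00016348$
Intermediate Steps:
$H = -130$ ($H = -4 - 126 = -130$)
$\frac{1}{-32363 + c{\left(-296,H \right)}} = \frac{1}{-32363 - -38480} = \frac{1}{-32363 + 38480} = \frac{1}{6117}$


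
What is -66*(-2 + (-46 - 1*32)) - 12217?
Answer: -6937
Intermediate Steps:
-66*(-2 + (-46 - 1*32)) - 12217 = -66*(-2 + (-46 - 32)) - 12217 = -66*(-2 - 78) - 12217 = -66*(-80) - 12217 = 5280 - 12217 = -6937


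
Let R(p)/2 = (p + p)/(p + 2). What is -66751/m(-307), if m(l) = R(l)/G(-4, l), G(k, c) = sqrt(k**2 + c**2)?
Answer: -20359055*sqrt(94265)/1228 ≈ -5.0902e+6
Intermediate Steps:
G(k, c) = sqrt(c**2 + k**2)
R(p) = 4*p/(2 + p) (R(p) = 2*((p + p)/(p + 2)) = 2*((2*p)/(2 + p)) = 2*(2*p/(2 + p)) = 4*p/(2 + p))
m(l) = 4*l/((2 + l)*sqrt(16 + l**2)) (m(l) = (4*l/(2 + l))/(sqrt(l**2 + (-4)**2)) = (4*l/(2 + l))/(sqrt(l**2 + 16)) = (4*l/(2 + l))/(sqrt(16 + l**2)) = (4*l/(2 + l))/sqrt(16 + l**2) = 4*l/((2 + l)*sqrt(16 + l**2)))
-66751/m(-307) = -66751*(-sqrt(16 + (-307)**2)*(2 - 307)/1228) = -66751*305*sqrt(16 + 94249)/1228 = -66751*305*sqrt(94265)/1228 = -20359055*sqrt(94265)/1228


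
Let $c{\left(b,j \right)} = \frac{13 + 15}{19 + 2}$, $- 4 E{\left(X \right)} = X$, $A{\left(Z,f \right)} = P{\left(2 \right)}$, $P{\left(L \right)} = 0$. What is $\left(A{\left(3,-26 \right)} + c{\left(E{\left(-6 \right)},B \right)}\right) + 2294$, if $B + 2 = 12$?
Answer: $\frac{6886}{3} \approx 2295.3$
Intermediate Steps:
$A{\left(Z,f \right)} = 0$
$B = 10$ ($B = -2 + 12 = 10$)
$E{\left(X \right)} = - \frac{X}{4}$
$c{\left(b,j \right)} = \frac{4}{3}$ ($c{\left(b,j \right)} = \frac{28}{21} = 28 \cdot \frac{1}{21} = \frac{4}{3}$)
$\left(A{\left(3,-26 \right)} + c{\left(E{\left(-6 \right)},B \right)}\right) + 2294 = \left(0 + \frac{4}{3}\right) + 2294 = \frac{4}{3} + 2294 = \frac{6886}{3}$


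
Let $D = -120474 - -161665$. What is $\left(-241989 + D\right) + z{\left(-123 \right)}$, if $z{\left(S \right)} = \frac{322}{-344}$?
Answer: $- \frac{34537417}{172} \approx -2.008 \cdot 10^{5}$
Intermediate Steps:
$z{\left(S \right)} = - \frac{161}{172}$ ($z{\left(S \right)} = 322 \left(- \frac{1}{344}\right) = - \frac{161}{172}$)
$D = 41191$ ($D = -120474 + 161665 = 41191$)
$\left(-241989 + D\right) + z{\left(-123 \right)} = \left(-241989 + 41191\right) - \frac{161}{172} = -200798 - \frac{161}{172} = - \frac{34537417}{172}$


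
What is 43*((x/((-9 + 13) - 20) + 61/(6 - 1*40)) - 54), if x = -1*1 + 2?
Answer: -653299/272 ≈ -2401.8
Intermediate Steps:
x = 1 (x = -1 + 2 = 1)
43*((x/((-9 + 13) - 20) + 61/(6 - 1*40)) - 54) = 43*((1/((-9 + 13) - 20) + 61/(6 - 1*40)) - 54) = 43*((1/(4 - 20) + 61/(6 - 40)) - 54) = 43*((1/(-16) + 61/(-34)) - 54) = 43*((1*(-1/16) + 61*(-1/34)) - 54) = 43*((-1/16 - 61/34) - 54) = 43*(-505/272 - 54) = 43*(-15193/272) = -653299/272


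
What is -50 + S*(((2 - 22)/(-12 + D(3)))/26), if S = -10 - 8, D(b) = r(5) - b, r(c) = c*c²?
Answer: -7132/143 ≈ -49.874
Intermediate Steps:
r(c) = c³
D(b) = 125 - b (D(b) = 5³ - b = 125 - b)
S = -18
-50 + S*(((2 - 22)/(-12 + D(3)))/26) = -50 - 18*(2 - 22)/(-12 + (125 - 1*3))/26 = -50 - 18*(-20/(-12 + (125 - 3)))/26 = -50 - 18*(-20/(-12 + 122))/26 = -50 - 18*(-20/110)/26 = -50 - 18*(-20*1/110)/26 = -50 - (-36)/(11*26) = -50 - 18*(-1/143) = -50 + 18/143 = -7132/143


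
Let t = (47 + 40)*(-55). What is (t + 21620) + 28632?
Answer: 45467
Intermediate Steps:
t = -4785 (t = 87*(-55) = -4785)
(t + 21620) + 28632 = (-4785 + 21620) + 28632 = 16835 + 28632 = 45467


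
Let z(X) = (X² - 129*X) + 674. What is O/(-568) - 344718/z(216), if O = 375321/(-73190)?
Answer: -7161641559987/404619497360 ≈ -17.700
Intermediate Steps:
O = -375321/73190 (O = 375321*(-1/73190) = -375321/73190 ≈ -5.1280)
z(X) = 674 + X² - 129*X
O/(-568) - 344718/z(216) = -375321/73190/(-568) - 344718/(674 + 216² - 129*216) = -375321/73190*(-1/568) - 344718/(674 + 46656 - 27864) = 375321/41571920 - 344718/19466 = 375321/41571920 - 344718*1/19466 = 375321/41571920 - 172359/9733 = -7161641559987/404619497360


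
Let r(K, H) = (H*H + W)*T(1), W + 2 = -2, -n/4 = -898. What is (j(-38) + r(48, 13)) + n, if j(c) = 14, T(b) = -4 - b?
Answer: 2781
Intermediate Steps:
n = 3592 (n = -4*(-898) = 3592)
W = -4 (W = -2 - 2 = -4)
r(K, H) = 20 - 5*H² (r(K, H) = (H*H - 4)*(-4 - 1*1) = (H² - 4)*(-4 - 1) = (-4 + H²)*(-5) = 20 - 5*H²)
(j(-38) + r(48, 13)) + n = (14 + (20 - 5*13²)) + 3592 = (14 + (20 - 5*169)) + 3592 = (14 + (20 - 845)) + 3592 = (14 - 825) + 3592 = -811 + 3592 = 2781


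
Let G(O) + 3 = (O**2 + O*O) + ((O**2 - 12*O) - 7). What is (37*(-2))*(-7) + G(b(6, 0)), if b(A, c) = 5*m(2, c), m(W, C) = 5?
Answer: 2083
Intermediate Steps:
b(A, c) = 25 (b(A, c) = 5*5 = 25)
G(O) = -10 - 12*O + 3*O**2 (G(O) = -3 + ((O**2 + O*O) + ((O**2 - 12*O) - 7)) = -3 + ((O**2 + O**2) + (-7 + O**2 - 12*O)) = -3 + (2*O**2 + (-7 + O**2 - 12*O)) = -3 + (-7 - 12*O + 3*O**2) = -10 - 12*O + 3*O**2)
(37*(-2))*(-7) + G(b(6, 0)) = (37*(-2))*(-7) + (-10 - 12*25 + 3*25**2) = -74*(-7) + (-10 - 300 + 3*625) = 518 + (-10 - 300 + 1875) = 518 + 1565 = 2083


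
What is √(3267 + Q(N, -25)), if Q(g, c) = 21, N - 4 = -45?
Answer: 2*√822 ≈ 57.341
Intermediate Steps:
N = -41 (N = 4 - 45 = -41)
√(3267 + Q(N, -25)) = √(3267 + 21) = √3288 = 2*√822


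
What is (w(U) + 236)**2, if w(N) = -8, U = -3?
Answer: 51984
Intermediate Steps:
(w(U) + 236)**2 = (-8 + 236)**2 = 228**2 = 51984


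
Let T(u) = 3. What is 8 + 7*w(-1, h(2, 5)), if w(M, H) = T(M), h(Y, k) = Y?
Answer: 29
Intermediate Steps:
w(M, H) = 3
8 + 7*w(-1, h(2, 5)) = 8 + 7*3 = 8 + 21 = 29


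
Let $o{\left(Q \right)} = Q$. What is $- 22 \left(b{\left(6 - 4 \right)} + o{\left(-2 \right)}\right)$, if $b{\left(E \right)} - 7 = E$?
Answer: $-154$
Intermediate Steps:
$b{\left(E \right)} = 7 + E$
$- 22 \left(b{\left(6 - 4 \right)} + o{\left(-2 \right)}\right) = - 22 \left(\left(7 + \left(6 - 4\right)\right) - 2\right) = - 22 \left(\left(7 + 2\right) - 2\right) = - 22 \left(9 - 2\right) = \left(-22\right) 7 = -154$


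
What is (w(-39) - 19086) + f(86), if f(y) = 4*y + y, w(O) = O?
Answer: -18695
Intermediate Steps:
f(y) = 5*y
(w(-39) - 19086) + f(86) = (-39 - 19086) + 5*86 = -19125 + 430 = -18695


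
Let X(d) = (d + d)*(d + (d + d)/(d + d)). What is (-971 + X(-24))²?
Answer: 17689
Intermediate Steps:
X(d) = 2*d*(1 + d) (X(d) = (2*d)*(d + (2*d)/((2*d))) = (2*d)*(d + (2*d)*(1/(2*d))) = (2*d)*(d + 1) = (2*d)*(1 + d) = 2*d*(1 + d))
(-971 + X(-24))² = (-971 + 2*(-24)*(1 - 24))² = (-971 + 2*(-24)*(-23))² = (-971 + 1104)² = 133² = 17689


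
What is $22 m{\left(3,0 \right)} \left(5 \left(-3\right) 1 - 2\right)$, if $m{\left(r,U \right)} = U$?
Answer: $0$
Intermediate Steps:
$22 m{\left(3,0 \right)} \left(5 \left(-3\right) 1 - 2\right) = 22 \cdot 0 \left(5 \left(-3\right) 1 - 2\right) = 0 \left(\left(-15\right) 1 - 2\right) = 0 \left(-15 - 2\right) = 0 \left(-17\right) = 0$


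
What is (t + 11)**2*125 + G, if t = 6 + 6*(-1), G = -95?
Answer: 15030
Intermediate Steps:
t = 0 (t = 6 - 6 = 0)
(t + 11)**2*125 + G = (0 + 11)**2*125 - 95 = 11**2*125 - 95 = 121*125 - 95 = 15125 - 95 = 15030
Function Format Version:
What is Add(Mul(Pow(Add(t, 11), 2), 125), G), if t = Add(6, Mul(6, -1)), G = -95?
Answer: 15030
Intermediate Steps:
t = 0 (t = Add(6, -6) = 0)
Add(Mul(Pow(Add(t, 11), 2), 125), G) = Add(Mul(Pow(Add(0, 11), 2), 125), -95) = Add(Mul(Pow(11, 2), 125), -95) = Add(Mul(121, 125), -95) = Add(15125, -95) = 15030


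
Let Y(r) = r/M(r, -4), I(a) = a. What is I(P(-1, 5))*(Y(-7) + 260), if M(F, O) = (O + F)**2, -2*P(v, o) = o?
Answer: -157265/242 ≈ -649.86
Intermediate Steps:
P(v, o) = -o/2
M(F, O) = (F + O)**2
Y(r) = r/(-4 + r)**2 (Y(r) = r/((r - 4)**2) = r/((-4 + r)**2) = r/(-4 + r)**2)
I(P(-1, 5))*(Y(-7) + 260) = (-1/2*5)*(-7/(-4 - 7)**2 + 260) = -5*(-7/(-11)**2 + 260)/2 = -5*(-7*1/121 + 260)/2 = -5*(-7/121 + 260)/2 = -5/2*31453/121 = -157265/242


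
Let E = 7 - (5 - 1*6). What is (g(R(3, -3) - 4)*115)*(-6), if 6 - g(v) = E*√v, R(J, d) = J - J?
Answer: -4140 + 11040*I ≈ -4140.0 + 11040.0*I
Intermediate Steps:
R(J, d) = 0
E = 8 (E = 7 - (5 - 6) = 7 - 1*(-1) = 7 + 1 = 8)
g(v) = 6 - 8*√v
(g(R(3, -3) - 4)*115)*(-6) = ((6 - 8*√(0 - 4))*115)*(-6) = ((6 - 16*I)*115)*(-6) = (690 - 1840*I)*(-6) = -4140 + 11040*I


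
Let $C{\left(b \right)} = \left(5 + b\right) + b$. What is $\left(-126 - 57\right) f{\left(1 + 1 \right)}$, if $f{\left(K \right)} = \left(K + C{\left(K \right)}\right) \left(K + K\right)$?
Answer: $-8052$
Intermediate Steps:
$C{\left(b \right)} = 5 + 2 b$
$f{\left(K \right)} = 2 K \left(5 + 3 K\right)$ ($f{\left(K \right)} = \left(K + \left(5 + 2 K\right)\right) \left(K + K\right) = \left(5 + 3 K\right) 2 K = 2 K \left(5 + 3 K\right)$)
$\left(-126 - 57\right) f{\left(1 + 1 \right)} = \left(-126 - 57\right) 2 \left(1 + 1\right) \left(5 + 3 \left(1 + 1\right)\right) = - 183 \cdot 2 \cdot 2 \left(5 + 3 \cdot 2\right) = - 183 \cdot 2 \cdot 2 \left(5 + 6\right) = - 183 \cdot 2 \cdot 2 \cdot 11 = \left(-183\right) 44 = -8052$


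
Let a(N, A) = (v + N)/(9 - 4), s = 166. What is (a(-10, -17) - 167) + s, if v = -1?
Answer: -16/5 ≈ -3.2000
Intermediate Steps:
a(N, A) = -⅕ + N/5 (a(N, A) = (-1 + N)/(9 - 4) = (-1 + N)/5 = (-1 + N)*(⅕) = -⅕ + N/5)
(a(-10, -17) - 167) + s = ((-⅕ + (⅕)*(-10)) - 167) + 166 = ((-⅕ - 2) - 167) + 166 = (-11/5 - 167) + 166 = -846/5 + 166 = -16/5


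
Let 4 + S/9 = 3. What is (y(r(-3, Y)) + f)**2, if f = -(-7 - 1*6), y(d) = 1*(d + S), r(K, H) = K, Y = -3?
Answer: 1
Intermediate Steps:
S = -9 (S = -36 + 9*3 = -36 + 27 = -9)
y(d) = -9 + d (y(d) = 1*(d - 9) = 1*(-9 + d) = -9 + d)
f = 13 (f = -(-7 - 6) = -1*(-13) = 13)
(y(r(-3, Y)) + f)**2 = ((-9 - 3) + 13)**2 = (-12 + 13)**2 = 1**2 = 1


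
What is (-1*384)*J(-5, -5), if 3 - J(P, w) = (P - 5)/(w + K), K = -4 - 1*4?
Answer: -11136/13 ≈ -856.62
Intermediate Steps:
K = -8 (K = -4 - 4 = -8)
J(P, w) = 3 - (-5 + P)/(-8 + w) (J(P, w) = 3 - (P - 5)/(w - 8) = 3 - (-5 + P)/(-8 + w))
(-1*384)*J(-5, -5) = (-1*384)*((-19 - 1*(-5) + 3*(-5))/(-8 - 5)) = -384*(-19 + 5 - 15)/(-13) = -(-384)*(-29)/13 = -384*29/13 = -11136/13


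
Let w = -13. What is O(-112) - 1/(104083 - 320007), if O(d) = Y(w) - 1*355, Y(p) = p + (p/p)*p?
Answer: -82267043/215924 ≈ -381.00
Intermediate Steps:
Y(p) = 2*p (Y(p) = p + 1*p = p + p = 2*p)
O(d) = -381 (O(d) = 2*(-13) - 1*355 = -26 - 355 = -381)
O(-112) - 1/(104083 - 320007) = -381 - 1/(104083 - 320007) = -381 - 1/(-215924) = -381 - 1*(-1/215924) = -381 + 1/215924 = -82267043/215924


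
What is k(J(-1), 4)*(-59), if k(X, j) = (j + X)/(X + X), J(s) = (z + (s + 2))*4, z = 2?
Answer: -118/3 ≈ -39.333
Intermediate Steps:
J(s) = 16 + 4*s (J(s) = (2 + (s + 2))*4 = (2 + (2 + s))*4 = (4 + s)*4 = 16 + 4*s)
k(X, j) = (X + j)/(2*X) (k(X, j) = (X + j)/((2*X)) = (X + j)*(1/(2*X)) = (X + j)/(2*X))
k(J(-1), 4)*(-59) = (((16 + 4*(-1)) + 4)/(2*(16 + 4*(-1))))*(-59) = (((16 - 4) + 4)/(2*(16 - 4)))*(-59) = ((1/2)*(12 + 4)/12)*(-59) = ((1/2)*(1/12)*16)*(-59) = (2/3)*(-59) = -118/3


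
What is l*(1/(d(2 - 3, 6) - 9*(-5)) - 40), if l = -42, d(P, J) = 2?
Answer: 78918/47 ≈ 1679.1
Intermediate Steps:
l*(1/(d(2 - 3, 6) - 9*(-5)) - 40) = -42*(1/(2 - 9*(-5)) - 40) = -42*(1/(2 + 45) - 40) = -42*(1/47 - 40) = -42*(-1879/47) = 78918/47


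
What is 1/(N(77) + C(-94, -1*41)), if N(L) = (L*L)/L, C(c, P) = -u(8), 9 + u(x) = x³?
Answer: -1/426 ≈ -0.0023474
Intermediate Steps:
u(x) = -9 + x³
C(c, P) = -503 (C(c, P) = -(-9 + 8³) = -(-9 + 512) = -1*503 = -503)
N(L) = L (N(L) = L²/L = L)
1/(N(77) + C(-94, -1*41)) = 1/(77 - 503) = 1/(-426) = -1/426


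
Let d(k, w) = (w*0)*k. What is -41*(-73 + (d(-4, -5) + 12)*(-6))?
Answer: 5945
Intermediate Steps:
d(k, w) = 0 (d(k, w) = 0*k = 0)
-41*(-73 + (d(-4, -5) + 12)*(-6)) = -41*(-73 + (0 + 12)*(-6)) = -41*(-73 + 12*(-6)) = -41*(-73 - 72) = -41*(-145) = 5945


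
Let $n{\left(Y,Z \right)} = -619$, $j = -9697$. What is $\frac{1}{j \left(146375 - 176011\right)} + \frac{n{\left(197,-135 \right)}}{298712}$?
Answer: $- \frac{44472025509}{21460985445976} \approx -0.0020722$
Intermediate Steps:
$\frac{1}{j \left(146375 - 176011\right)} + \frac{n{\left(197,-135 \right)}}{298712} = \frac{1}{\left(-9697\right) \left(146375 - 176011\right)} - \frac{619}{298712} = - \frac{1}{9697 \left(-29636\right)} - \frac{619}{298712} = \left(- \frac{1}{9697}\right) \left(- \frac{1}{29636}\right) - \frac{619}{298712} = \frac{1}{287380292} - \frac{619}{298712} = - \frac{44472025509}{21460985445976}$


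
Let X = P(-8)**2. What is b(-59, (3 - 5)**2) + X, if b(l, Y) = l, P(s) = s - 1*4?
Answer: 85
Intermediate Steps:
P(s) = -4 + s (P(s) = s - 4 = -4 + s)
X = 144 (X = (-4 - 8)**2 = (-12)**2 = 144)
b(-59, (3 - 5)**2) + X = -59 + 144 = 85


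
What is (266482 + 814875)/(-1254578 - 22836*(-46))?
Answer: -1081357/204122 ≈ -5.2976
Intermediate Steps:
(266482 + 814875)/(-1254578 - 22836*(-46)) = 1081357/(-1254578 + 1050456) = 1081357/(-204122) = 1081357*(-1/204122) = -1081357/204122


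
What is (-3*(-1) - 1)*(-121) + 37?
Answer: -205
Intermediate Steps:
(-3*(-1) - 1)*(-121) + 37 = (3 - 1)*(-121) + 37 = 2*(-121) + 37 = -242 + 37 = -205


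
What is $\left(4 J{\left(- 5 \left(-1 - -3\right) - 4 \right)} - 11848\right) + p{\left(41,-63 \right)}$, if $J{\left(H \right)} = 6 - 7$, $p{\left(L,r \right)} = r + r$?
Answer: $-11978$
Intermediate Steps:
$p{\left(L,r \right)} = 2 r$
$J{\left(H \right)} = -1$
$\left(4 J{\left(- 5 \left(-1 - -3\right) - 4 \right)} - 11848\right) + p{\left(41,-63 \right)} = \left(4 \left(-1\right) - 11848\right) + 2 \left(-63\right) = \left(-4 - 11848\right) - 126 = -11852 - 126 = -11978$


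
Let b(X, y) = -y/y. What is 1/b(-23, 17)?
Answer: -1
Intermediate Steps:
b(X, y) = -1 (b(X, y) = -1*1 = -1)
1/b(-23, 17) = 1/(-1) = -1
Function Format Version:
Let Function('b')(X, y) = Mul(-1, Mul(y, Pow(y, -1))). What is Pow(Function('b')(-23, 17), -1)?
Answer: -1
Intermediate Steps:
Function('b')(X, y) = -1 (Function('b')(X, y) = Mul(-1, 1) = -1)
Pow(Function('b')(-23, 17), -1) = Pow(-1, -1) = -1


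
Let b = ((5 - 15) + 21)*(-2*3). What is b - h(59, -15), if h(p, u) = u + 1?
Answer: -52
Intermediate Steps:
h(p, u) = 1 + u
b = -66 (b = (-10 + 21)*(-6) = 11*(-6) = -66)
b - h(59, -15) = -66 - (1 - 15) = -66 - 1*(-14) = -66 + 14 = -52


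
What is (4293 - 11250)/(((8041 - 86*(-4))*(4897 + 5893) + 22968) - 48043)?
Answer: -6957/90449075 ≈ -7.6916e-5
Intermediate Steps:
(4293 - 11250)/(((8041 - 86*(-4))*(4897 + 5893) + 22968) - 48043) = -6957/(((8041 + 344)*10790 + 22968) - 48043) = -6957/((8385*10790 + 22968) - 48043) = -6957/((90474150 + 22968) - 48043) = -6957/(90497118 - 48043) = -6957/90449075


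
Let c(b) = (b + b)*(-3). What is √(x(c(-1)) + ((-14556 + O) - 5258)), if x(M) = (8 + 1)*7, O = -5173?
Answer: 2*I*√6231 ≈ 157.87*I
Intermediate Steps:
c(b) = -6*b (c(b) = (2*b)*(-3) = -6*b)
x(M) = 63 (x(M) = 9*7 = 63)
√(x(c(-1)) + ((-14556 + O) - 5258)) = √(63 + ((-14556 - 5173) - 5258)) = √(63 + (-19729 - 5258)) = √(63 - 24987) = √(-24924) = 2*I*√6231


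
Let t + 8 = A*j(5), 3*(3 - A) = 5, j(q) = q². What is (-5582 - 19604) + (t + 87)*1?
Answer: -75221/3 ≈ -25074.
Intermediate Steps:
A = 4/3 (A = 3 - ⅓*5 = 3 - 5/3 = 4/3 ≈ 1.3333)
t = 76/3 (t = -8 + (4/3)*5² = -8 + (4/3)*25 = -8 + 100/3 = 76/3 ≈ 25.333)
(-5582 - 19604) + (t + 87)*1 = (-5582 - 19604) + (76/3 + 87)*1 = -25186 + (337/3)*1 = -25186 + 337/3 = -75221/3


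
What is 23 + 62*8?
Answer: 519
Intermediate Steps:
23 + 62*8 = 23 + 496 = 519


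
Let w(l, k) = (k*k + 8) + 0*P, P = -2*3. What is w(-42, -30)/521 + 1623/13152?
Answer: 4262533/2284064 ≈ 1.8662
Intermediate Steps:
P = -6
w(l, k) = 8 + k² (w(l, k) = (k*k + 8) + 0*(-6) = (k² + 8) + 0 = (8 + k²) + 0 = 8 + k²)
w(-42, -30)/521 + 1623/13152 = (8 + (-30)²)/521 + 1623/13152 = (8 + 900)*(1/521) + 1623*(1/13152) = 908*(1/521) + 541/4384 = 908/521 + 541/4384 = 4262533/2284064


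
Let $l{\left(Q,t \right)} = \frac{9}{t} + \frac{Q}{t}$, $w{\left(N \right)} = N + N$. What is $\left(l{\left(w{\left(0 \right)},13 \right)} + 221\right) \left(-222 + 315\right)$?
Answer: $\frac{268026}{13} \approx 20617.0$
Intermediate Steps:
$w{\left(N \right)} = 2 N$
$\left(l{\left(w{\left(0 \right)},13 \right)} + 221\right) \left(-222 + 315\right) = \left(\frac{9 + 2 \cdot 0}{13} + 221\right) \left(-222 + 315\right) = \left(\frac{9 + 0}{13} + 221\right) 93 = \left(\frac{1}{13} \cdot 9 + 221\right) 93 = \left(\frac{9}{13} + 221\right) 93 = \frac{2882}{13} \cdot 93 = \frac{268026}{13}$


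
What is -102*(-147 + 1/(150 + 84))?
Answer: 584749/39 ≈ 14994.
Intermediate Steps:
-102*(-147 + 1/(150 + 84)) = -102*(-147 + 1/234) = -102*(-34397/234) = 584749/39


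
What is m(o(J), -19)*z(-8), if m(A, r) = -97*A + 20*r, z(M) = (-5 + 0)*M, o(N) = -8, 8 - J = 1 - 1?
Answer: 15840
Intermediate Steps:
J = 8 (J = 8 - (1 - 1) = 8 - 1*0 = 8 + 0 = 8)
z(M) = -5*M
m(o(J), -19)*z(-8) = (-97*(-8) + 20*(-19))*(-5*(-8)) = (776 - 380)*40 = 396*40 = 15840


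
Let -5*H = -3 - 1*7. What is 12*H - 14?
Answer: 10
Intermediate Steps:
H = 2 (H = -(-3 - 1*7)/5 = -(-3 - 7)/5 = -1/5*(-10) = 2)
12*H - 14 = 12*2 - 14 = 24 - 14 = 10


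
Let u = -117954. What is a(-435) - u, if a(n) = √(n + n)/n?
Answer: 117954 - I*√870/435 ≈ 1.1795e+5 - 0.067806*I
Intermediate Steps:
a(n) = √2/√n (a(n) = √(2*n)/n = (√2*√n)/n = √2/√n)
a(-435) - u = √2/√(-435) - 1*(-117954) = √2*(-I*√435/435) + 117954 = -I*√870/435 + 117954 = 117954 - I*√870/435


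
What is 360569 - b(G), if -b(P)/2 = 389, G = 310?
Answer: 361347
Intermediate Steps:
b(P) = -778 (b(P) = -2*389 = -778)
360569 - b(G) = 360569 - 1*(-778) = 360569 + 778 = 361347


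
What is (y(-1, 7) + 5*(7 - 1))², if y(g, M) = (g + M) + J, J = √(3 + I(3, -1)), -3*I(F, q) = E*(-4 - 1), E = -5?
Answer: 3872/3 + 96*I*√3 ≈ 1290.7 + 166.28*I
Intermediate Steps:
I(F, q) = -25/3 (I(F, q) = -(-5)*(-4 - 1)/3 = -(-5)*(-5)/3 = -⅓*25 = -25/3)
J = 4*I*√3/3 (J = √(3 - 25/3) = √(-16/3) = 4*I*√3/3 ≈ 2.3094*I)
y(g, M) = M + g + 4*I*√3/3 (y(g, M) = (g + M) + 4*I*√3/3 = (M + g) + 4*I*√3/3 = M + g + 4*I*√3/3)
(y(-1, 7) + 5*(7 - 1))² = ((7 - 1 + 4*I*√3/3) + 5*(7 - 1))² = ((6 + 4*I*√3/3) + 5*6)² = ((6 + 4*I*√3/3) + 30)² = (36 + 4*I*√3/3)²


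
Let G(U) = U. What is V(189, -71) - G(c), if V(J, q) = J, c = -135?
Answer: 324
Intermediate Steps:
V(189, -71) - G(c) = 189 - 1*(-135) = 189 + 135 = 324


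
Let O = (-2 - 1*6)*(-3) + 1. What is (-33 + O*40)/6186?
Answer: 967/6186 ≈ 0.15632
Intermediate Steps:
O = 25 (O = (-2 - 6)*(-3) + 1 = -8*(-3) + 1 = 24 + 1 = 25)
(-33 + O*40)/6186 = (-33 + 25*40)/6186 = (-33 + 1000)*(1/6186) = 967*(1/6186) = 967/6186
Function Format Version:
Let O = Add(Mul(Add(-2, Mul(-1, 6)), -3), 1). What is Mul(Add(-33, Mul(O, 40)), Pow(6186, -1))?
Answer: Rational(967, 6186) ≈ 0.15632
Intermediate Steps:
O = 25 (O = Add(Mul(Add(-2, -6), -3), 1) = Add(Mul(-8, -3), 1) = Add(24, 1) = 25)
Mul(Add(-33, Mul(O, 40)), Pow(6186, -1)) = Mul(Add(-33, Mul(25, 40)), Pow(6186, -1)) = Mul(Add(-33, 1000), Rational(1, 6186)) = Mul(967, Rational(1, 6186)) = Rational(967, 6186)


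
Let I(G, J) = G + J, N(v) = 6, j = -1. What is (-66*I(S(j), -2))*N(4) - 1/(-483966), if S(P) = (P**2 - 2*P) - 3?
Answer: 383301073/483966 ≈ 792.00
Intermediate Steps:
S(P) = -3 + P**2 - 2*P
(-66*I(S(j), -2))*N(4) - 1/(-483966) = -66*((-3 + (-1)**2 - 2*(-1)) - 2)*6 - 1/(-483966) = -66*((-3 + 1 + 2) - 2)*6 - 1*(-1/483966) = -66*(0 - 2)*6 + 1/483966 = -66*(-2)*6 + 1/483966 = 132*6 + 1/483966 = 792 + 1/483966 = 383301073/483966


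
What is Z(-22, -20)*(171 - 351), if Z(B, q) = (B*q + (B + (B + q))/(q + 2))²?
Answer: -318721280/9 ≈ -3.5414e+7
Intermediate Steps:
Z(B, q) = (B*q + (q + 2*B)/(2 + q))²
Z(-22, -20)*(171 - 351) = ((-20 + 2*(-22) - 22*(-20)² + 2*(-22)*(-20))²/(2 - 20)²)*(171 - 351) = ((-20 - 44 - 22*400 + 880)²/(-18)²)*(-180) = ((-20 - 44 - 8800 + 880)²/324)*(-180) = ((1/324)*(-7984)²)*(-180) = ((1/324)*63744256)*(-180) = (15936064/81)*(-180) = -318721280/9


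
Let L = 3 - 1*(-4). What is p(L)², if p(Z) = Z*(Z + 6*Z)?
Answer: 117649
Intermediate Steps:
L = 7 (L = 3 + 4 = 7)
p(Z) = 7*Z² (p(Z) = Z*(7*Z) = 7*Z²)
p(L)² = (7*7²)² = (7*49)² = 343² = 117649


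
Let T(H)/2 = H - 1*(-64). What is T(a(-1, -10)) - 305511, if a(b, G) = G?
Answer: -305403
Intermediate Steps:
T(H) = 128 + 2*H (T(H) = 2*(H - 1*(-64)) = 2*(H + 64) = 2*(64 + H) = 128 + 2*H)
T(a(-1, -10)) - 305511 = (128 + 2*(-10)) - 305511 = (128 - 20) - 305511 = 108 - 305511 = -305403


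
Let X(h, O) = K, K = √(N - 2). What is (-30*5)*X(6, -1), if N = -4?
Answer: -150*I*√6 ≈ -367.42*I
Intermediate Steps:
K = I*√6 (K = √(-4 - 2) = √(-6) = I*√6 ≈ 2.4495*I)
X(h, O) = I*√6
(-30*5)*X(6, -1) = (-30*5)*(I*√6) = -150*I*√6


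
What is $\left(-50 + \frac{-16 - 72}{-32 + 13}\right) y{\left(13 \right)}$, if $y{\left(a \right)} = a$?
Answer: $- \frac{11206}{19} \approx -589.79$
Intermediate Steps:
$\left(-50 + \frac{-16 - 72}{-32 + 13}\right) y{\left(13 \right)} = \left(-50 + \frac{-16 - 72}{-32 + 13}\right) 13 = \left(-50 - \frac{88}{-19}\right) 13 = \left(-50 - - \frac{88}{19}\right) 13 = \left(-50 + \frac{88}{19}\right) 13 = \left(- \frac{862}{19}\right) 13 = - \frac{11206}{19}$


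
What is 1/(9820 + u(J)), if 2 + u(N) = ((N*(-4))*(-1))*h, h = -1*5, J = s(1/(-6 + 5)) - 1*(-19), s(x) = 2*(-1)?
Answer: 1/9478 ≈ 0.00010551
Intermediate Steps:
s(x) = -2
J = 17 (J = -2 - 1*(-19) = -2 + 19 = 17)
h = -5
u(N) = -2 - 20*N (u(N) = -2 + ((N*(-4))*(-1))*(-5) = -2 + (-4*N*(-1))*(-5) = -2 + (4*N)*(-5) = -2 - 20*N)
1/(9820 + u(J)) = 1/(9820 + (-2 - 20*17)) = 1/(9820 + (-2 - 340)) = 1/(9820 - 342) = 1/9478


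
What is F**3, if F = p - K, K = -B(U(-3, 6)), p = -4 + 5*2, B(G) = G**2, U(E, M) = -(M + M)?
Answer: 3375000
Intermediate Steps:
U(E, M) = -2*M
p = 6 (p = -4 + 10 = 6)
K = -144 (K = -(-2*6)**2 = -1*(-12)**2 = -1*144 = -144)
F = 150 (F = 6 - 1*(-144) = 6 + 144 = 150)
F**3 = 150**3 = 3375000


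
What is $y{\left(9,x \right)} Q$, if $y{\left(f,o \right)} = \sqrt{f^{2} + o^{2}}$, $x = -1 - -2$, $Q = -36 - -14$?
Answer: $- 22 \sqrt{82} \approx -199.22$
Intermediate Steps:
$Q = -22$ ($Q = -36 + 14 = -22$)
$x = 1$ ($x = -1 + 2 = 1$)
$y{\left(9,x \right)} Q = \sqrt{9^{2} + 1^{2}} \left(-22\right) = \sqrt{81 + 1} \left(-22\right) = \sqrt{82} \left(-22\right) = - 22 \sqrt{82}$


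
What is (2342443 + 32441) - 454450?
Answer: 1920434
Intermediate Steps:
(2342443 + 32441) - 454450 = 2374884 - 454450 = 1920434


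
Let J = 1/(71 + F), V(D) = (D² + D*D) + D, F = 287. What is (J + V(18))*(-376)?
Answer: -44824652/179 ≈ -2.5042e+5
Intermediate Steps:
V(D) = D + 2*D² (V(D) = (D² + D²) + D = 2*D² + D = D + 2*D²)
J = 1/358 (J = 1/(71 + 287) = 1/358 ≈ 0.0027933)
(J + V(18))*(-376) = (1/358 + 18*(1 + 2*18))*(-376) = (1/358 + 18*(1 + 36))*(-376) = (1/358 + 18*37)*(-376) = (1/358 + 666)*(-376) = (238429/358)*(-376) = -44824652/179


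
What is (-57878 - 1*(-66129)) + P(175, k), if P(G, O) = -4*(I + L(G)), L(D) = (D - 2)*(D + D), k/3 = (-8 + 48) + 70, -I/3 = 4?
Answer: -233901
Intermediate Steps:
I = -12 (I = -3*4 = -12)
k = 330 (k = 3*((-8 + 48) + 70) = 3*(40 + 70) = 3*110 = 330)
L(D) = 2*D*(-2 + D) (L(D) = (-2 + D)*(2*D) = 2*D*(-2 + D))
P(G, O) = 48 - 8*G*(-2 + G) (P(G, O) = -4*(-12 + 2*G*(-2 + G)) = 48 - 8*G*(-2 + G))
(-57878 - 1*(-66129)) + P(175, k) = (-57878 - 1*(-66129)) + (48 - 8*175*(-2 + 175)) = (-57878 + 66129) + (48 - 8*175*173) = 8251 + (48 - 242200) = 8251 - 242152 = -233901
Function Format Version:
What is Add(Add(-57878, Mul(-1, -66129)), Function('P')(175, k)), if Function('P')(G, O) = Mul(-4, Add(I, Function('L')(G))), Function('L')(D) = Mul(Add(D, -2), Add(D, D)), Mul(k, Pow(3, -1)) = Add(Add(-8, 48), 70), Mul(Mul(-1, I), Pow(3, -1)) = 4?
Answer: -233901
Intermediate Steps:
I = -12 (I = Mul(-3, 4) = -12)
k = 330 (k = Mul(3, Add(Add(-8, 48), 70)) = Mul(3, Add(40, 70)) = Mul(3, 110) = 330)
Function('L')(D) = Mul(2, D, Add(-2, D)) (Function('L')(D) = Mul(Add(-2, D), Mul(2, D)) = Mul(2, D, Add(-2, D)))
Function('P')(G, O) = Add(48, Mul(-8, G, Add(-2, G))) (Function('P')(G, O) = Mul(-4, Add(-12, Mul(2, G, Add(-2, G)))) = Add(48, Mul(-8, G, Add(-2, G))))
Add(Add(-57878, Mul(-1, -66129)), Function('P')(175, k)) = Add(Add(-57878, Mul(-1, -66129)), Add(48, Mul(-8, 175, Add(-2, 175)))) = Add(Add(-57878, 66129), Add(48, Mul(-8, 175, 173))) = Add(8251, Add(48, -242200)) = Add(8251, -242152) = -233901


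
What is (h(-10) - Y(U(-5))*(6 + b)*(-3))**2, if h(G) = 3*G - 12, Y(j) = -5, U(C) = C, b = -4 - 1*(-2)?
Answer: 10404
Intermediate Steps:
b = -2 (b = -4 + 2 = -2)
h(G) = -12 + 3*G
(h(-10) - Y(U(-5))*(6 + b)*(-3))**2 = ((-12 + 3*(-10)) - (-5*(6 - 2))*(-3))**2 = ((-12 - 30) - (-5*4)*(-3))**2 = (-42 - (-20)*(-3))**2 = (-42 - 1*60)**2 = (-42 - 60)**2 = (-102)**2 = 10404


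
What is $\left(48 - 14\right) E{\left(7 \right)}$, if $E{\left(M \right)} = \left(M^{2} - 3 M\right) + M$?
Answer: $1190$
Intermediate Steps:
$E{\left(M \right)} = M^{2} - 2 M$
$\left(48 - 14\right) E{\left(7 \right)} = \left(48 - 14\right) 7 \left(-2 + 7\right) = 34 \cdot 7 \cdot 5 = 34 \cdot 35 = 1190$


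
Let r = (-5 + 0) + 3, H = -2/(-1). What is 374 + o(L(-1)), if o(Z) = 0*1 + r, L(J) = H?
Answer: 372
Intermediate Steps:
H = 2 (H = -2*(-1) = 2)
L(J) = 2
r = -2 (r = -5 + 3 = -2)
o(Z) = -2 (o(Z) = 0*1 - 2 = 0 - 2 = -2)
374 + o(L(-1)) = 374 - 2 = 372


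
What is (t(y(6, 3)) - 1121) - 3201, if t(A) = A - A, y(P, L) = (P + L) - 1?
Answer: -4322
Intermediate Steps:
y(P, L) = -1 + L + P (y(P, L) = (L + P) - 1 = -1 + L + P)
t(A) = 0
(t(y(6, 3)) - 1121) - 3201 = (0 - 1121) - 3201 = -1121 - 3201 = -4322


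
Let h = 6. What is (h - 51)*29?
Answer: -1305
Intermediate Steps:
(h - 51)*29 = (6 - 51)*29 = -45*29 = -1305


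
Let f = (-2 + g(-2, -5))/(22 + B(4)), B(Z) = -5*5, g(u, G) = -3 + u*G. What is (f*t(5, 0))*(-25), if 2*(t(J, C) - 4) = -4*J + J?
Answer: -875/6 ≈ -145.83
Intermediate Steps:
g(u, G) = -3 + G*u
t(J, C) = 4 - 3*J/2 (t(J, C) = 4 + (-4*J + J)/2 = 4 + (-3*J)/2 = 4 - 3*J/2)
B(Z) = -25
f = -5/3 (f = (-2 + (-3 - 5*(-2)))/(22 - 25) = (-2 + (-3 + 10))/(-3) = (-2 + 7)*(-1/3) = 5*(-1/3) = -5/3 ≈ -1.6667)
(f*t(5, 0))*(-25) = -5*(4 - 3/2*5)/3*(-25) = -5*(4 - 15/2)/3*(-25) = -5/3*(-7/2)*(-25) = (35/6)*(-25) = -875/6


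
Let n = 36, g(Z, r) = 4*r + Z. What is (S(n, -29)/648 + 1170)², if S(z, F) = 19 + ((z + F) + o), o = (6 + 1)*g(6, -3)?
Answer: 8980973824/6561 ≈ 1.3688e+6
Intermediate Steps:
g(Z, r) = Z + 4*r
o = -42 (o = (6 + 1)*(6 + 4*(-3)) = 7*(6 - 12) = 7*(-6) = -42)
S(z, F) = -23 + F + z (S(z, F) = 19 + ((z + F) - 42) = 19 + ((F + z) - 42) = 19 + (-42 + F + z) = -23 + F + z)
(S(n, -29)/648 + 1170)² = ((-23 - 29 + 36)/648 + 1170)² = (-16*1/648 + 1170)² = (-2/81 + 1170)² = (94768/81)² = 8980973824/6561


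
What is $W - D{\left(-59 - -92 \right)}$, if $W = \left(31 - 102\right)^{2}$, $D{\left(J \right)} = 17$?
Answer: $5024$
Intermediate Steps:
$W = 5041$ ($W = \left(-71\right)^{2} = 5041$)
$W - D{\left(-59 - -92 \right)} = 5041 - 17 = 5024$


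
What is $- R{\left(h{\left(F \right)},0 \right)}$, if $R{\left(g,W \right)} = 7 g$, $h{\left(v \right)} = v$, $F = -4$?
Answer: $28$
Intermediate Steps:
$- R{\left(h{\left(F \right)},0 \right)} = - 7 \left(-4\right) = \left(-1\right) \left(-28\right) = 28$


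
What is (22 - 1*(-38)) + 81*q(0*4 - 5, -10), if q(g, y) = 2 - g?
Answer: 627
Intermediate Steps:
(22 - 1*(-38)) + 81*q(0*4 - 5, -10) = (22 - 1*(-38)) + 81*(2 - (0*4 - 5)) = (22 + 38) + 81*(2 - (0 - 5)) = 60 + 81*(2 - 1*(-5)) = 60 + 81*(2 + 5) = 60 + 81*7 = 60 + 567 = 627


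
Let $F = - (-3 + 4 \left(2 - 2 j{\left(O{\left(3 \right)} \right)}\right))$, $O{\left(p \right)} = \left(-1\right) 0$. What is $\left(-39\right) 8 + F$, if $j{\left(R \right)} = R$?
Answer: $-317$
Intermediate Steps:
$O{\left(p \right)} = 0$
$F = -5$ ($F = - (-3 + 4 \left(2 - 0\right)) = - (-3 + 4 \left(2 + 0\right)) = - (-3 + 4 \cdot 2) = - (-3 + 8) = \left(-1\right) 5 = -5$)
$\left(-39\right) 8 + F = \left(-39\right) 8 - 5 = -312 - 5 = -317$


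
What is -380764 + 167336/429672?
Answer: -20450432759/53709 ≈ -3.8076e+5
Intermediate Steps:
-380764 + 167336/429672 = -380764 + 167336*(1/429672) = -380764 + 20917/53709 = -20450432759/53709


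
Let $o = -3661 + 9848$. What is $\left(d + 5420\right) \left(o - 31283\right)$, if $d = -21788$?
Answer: $410771328$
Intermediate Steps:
$o = 6187$
$\left(d + 5420\right) \left(o - 31283\right) = \left(-21788 + 5420\right) \left(6187 - 31283\right) = \left(-16368\right) \left(-25096\right) = 410771328$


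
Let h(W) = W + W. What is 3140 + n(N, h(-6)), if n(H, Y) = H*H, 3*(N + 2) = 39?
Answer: 3261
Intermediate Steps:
N = 11 (N = -2 + (⅓)*39 = -2 + 13 = 11)
h(W) = 2*W
n(H, Y) = H²
3140 + n(N, h(-6)) = 3140 + 11² = 3140 + 121 = 3261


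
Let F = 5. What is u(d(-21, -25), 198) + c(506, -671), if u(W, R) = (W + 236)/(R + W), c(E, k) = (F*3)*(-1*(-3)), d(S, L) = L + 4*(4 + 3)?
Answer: 9284/201 ≈ 46.189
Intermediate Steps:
d(S, L) = 28 + L (d(S, L) = L + 4*7 = L + 28 = 28 + L)
c(E, k) = 45 (c(E, k) = (5*3)*(-1*(-3)) = 15*3 = 45)
u(W, R) = (236 + W)/(R + W)
u(d(-21, -25), 198) + c(506, -671) = (236 + (28 - 25))/(198 + (28 - 25)) + 45 = (236 + 3)/(198 + 3) + 45 = 239/201 + 45 = 9284/201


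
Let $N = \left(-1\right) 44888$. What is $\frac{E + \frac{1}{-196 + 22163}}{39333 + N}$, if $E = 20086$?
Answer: $- \frac{441229163}{122026685} \approx -3.6158$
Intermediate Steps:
$N = -44888$
$\frac{E + \frac{1}{-196 + 22163}}{39333 + N} = \frac{20086 + \frac{1}{-196 + 22163}}{39333 - 44888} = \frac{20086 + \frac{1}{21967}}{-5555} = \left(20086 + \frac{1}{21967}\right) \left(- \frac{1}{5555}\right) = \frac{441229163}{21967} \left(- \frac{1}{5555}\right) = - \frac{441229163}{122026685}$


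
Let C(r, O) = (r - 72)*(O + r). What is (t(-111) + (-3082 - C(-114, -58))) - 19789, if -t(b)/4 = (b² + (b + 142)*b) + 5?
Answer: -90403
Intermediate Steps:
t(b) = -20 - 4*b² - 4*b*(142 + b) (t(b) = -4*((b² + (b + 142)*b) + 5) = -4*((b² + (142 + b)*b) + 5) = -4*((b² + b*(142 + b)) + 5) = -4*(5 + b² + b*(142 + b)) = -20 - 4*b² - 4*b*(142 + b))
C(r, O) = (-72 + r)*(O + r)
(t(-111) + (-3082 - C(-114, -58))) - 19789 = ((-20 - 568*(-111) - 8*(-111)²) + (-3082 - ((-114)² - 72*(-58) - 72*(-114) - 58*(-114)))) - 19789 = ((-20 + 63048 - 8*12321) + (-3082 - (12996 + 4176 + 8208 + 6612))) - 19789 = ((-20 + 63048 - 98568) + (-3082 - 1*31992)) - 19789 = (-35540 + (-3082 - 31992)) - 19789 = (-35540 - 35074) - 19789 = -70614 - 19789 = -90403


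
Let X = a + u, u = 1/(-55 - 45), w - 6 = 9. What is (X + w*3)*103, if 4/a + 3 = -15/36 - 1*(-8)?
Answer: 5196247/1100 ≈ 4723.9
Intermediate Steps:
w = 15 (w = 6 + 9 = 15)
a = 48/55 (a = 4/(-3 + (-15/36 - 1*(-8))) = 4/(-3 + (-15*1/36 + 8)) = 4/(-3 + (-5/12 + 8)) = 4/(-3 + 91/12) = 4/(55/12) = 4*(12/55) = 48/55 ≈ 0.87273)
u = -1/100 (u = 1/(-100) = -1/100 ≈ -0.010000)
X = 949/1100 (X = 48/55 - 1/100 = 949/1100 ≈ 0.86273)
(X + w*3)*103 = (949/1100 + 15*3)*103 = (949/1100 + 45)*103 = (50449/1100)*103 = 5196247/1100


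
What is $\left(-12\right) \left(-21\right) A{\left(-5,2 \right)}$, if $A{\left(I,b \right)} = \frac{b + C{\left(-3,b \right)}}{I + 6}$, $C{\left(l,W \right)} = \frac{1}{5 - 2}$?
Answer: $588$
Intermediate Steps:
$C{\left(l,W \right)} = \frac{1}{3}$
$A{\left(I,b \right)} = \frac{\frac{1}{3} + b}{6 + I}$ ($A{\left(I,b \right)} = \frac{b + \frac{1}{3}}{I + 6} = \frac{\frac{1}{3} + b}{6 + I}$)
$\left(-12\right) \left(-21\right) A{\left(-5,2 \right)} = \left(-12\right) \left(-21\right) \frac{\frac{1}{3} + 2}{6 - 5} = 252 \cdot 1^{-1} \cdot \frac{7}{3} = 252 \cdot 1 \cdot \frac{7}{3} = 252 \cdot \frac{7}{3} = 588$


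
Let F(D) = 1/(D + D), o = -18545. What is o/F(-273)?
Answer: 10125570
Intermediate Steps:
F(D) = 1/(2*D)
o/F(-273) = -18545/((½)/(-273)) = -18545/((½)*(-1/273)) = -18545/(-1/546) = -18545*(-546) = 10125570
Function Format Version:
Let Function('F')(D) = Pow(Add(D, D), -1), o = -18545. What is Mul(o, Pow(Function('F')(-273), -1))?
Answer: 10125570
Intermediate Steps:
Function('F')(D) = Mul(Rational(1, 2), Pow(D, -1)) (Function('F')(D) = Pow(Mul(2, D), -1) = Mul(Rational(1, 2), Pow(D, -1)))
Mul(o, Pow(Function('F')(-273), -1)) = Mul(-18545, Pow(Mul(Rational(1, 2), Pow(-273, -1)), -1)) = Mul(-18545, Pow(Mul(Rational(1, 2), Rational(-1, 273)), -1)) = Mul(-18545, Pow(Rational(-1, 546), -1)) = Mul(-18545, -546) = 10125570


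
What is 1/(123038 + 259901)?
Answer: 1/382939 ≈ 2.6114e-6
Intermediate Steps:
1/(123038 + 259901) = 1/382939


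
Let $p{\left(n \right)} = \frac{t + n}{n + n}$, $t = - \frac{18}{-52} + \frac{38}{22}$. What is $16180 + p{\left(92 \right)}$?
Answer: $\frac{851483225}{52624} \approx 16181.0$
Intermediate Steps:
$t = \frac{593}{286}$ ($t = \left(-18\right) \left(- \frac{1}{52}\right) + 38 \cdot \frac{1}{22} = \frac{9}{26} + \frac{19}{11} = \frac{593}{286} \approx 2.0734$)
$p{\left(n \right)} = \frac{\frac{593}{286} + n}{2 n}$ ($p{\left(n \right)} = \frac{\frac{593}{286} + n}{n + n} = \frac{\frac{593}{286} + n}{2 n}$)
$16180 + p{\left(92 \right)} = 16180 + \frac{593 + 286 \cdot 92}{572 \cdot 92} = 16180 + \frac{1}{572} \cdot \frac{1}{92} \left(593 + 26312\right) = 16180 + \frac{1}{572} \cdot \frac{1}{92} \cdot 26905 = 16180 + \frac{26905}{52624} = \frac{851483225}{52624}$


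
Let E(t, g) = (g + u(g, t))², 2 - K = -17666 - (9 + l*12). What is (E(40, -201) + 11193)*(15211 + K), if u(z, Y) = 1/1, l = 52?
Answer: 1715579816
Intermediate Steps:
K = 18301 (K = 2 - (-17666 - (9 + 52*12)) = 2 - (-17666 - (9 + 624)) = 2 - (-17666 - 1*633) = 2 - (-17666 - 633) = 2 - 1*(-18299) = 2 + 18299 = 18301)
u(z, Y) = 1
E(t, g) = (1 + g)² (E(t, g) = (g + 1)² = (1 + g)²)
(E(40, -201) + 11193)*(15211 + K) = ((1 - 201)² + 11193)*(15211 + 18301) = ((-200)² + 11193)*33512 = (40000 + 11193)*33512 = 51193*33512 = 1715579816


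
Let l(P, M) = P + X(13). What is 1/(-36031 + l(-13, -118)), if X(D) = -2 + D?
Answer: -1/36033 ≈ -2.7752e-5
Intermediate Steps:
l(P, M) = 11 + P (l(P, M) = P + (-2 + 13) = P + 11 = 11 + P)
1/(-36031 + l(-13, -118)) = 1/(-36031 + (11 - 13)) = 1/(-36031 - 2) = 1/(-36033) = -1/36033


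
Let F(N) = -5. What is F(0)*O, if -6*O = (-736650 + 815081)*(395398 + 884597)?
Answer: 167318813075/2 ≈ 8.3659e+10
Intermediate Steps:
O = -33463762615/2 (O = -(-736650 + 815081)*(395398 + 884597)/6 = -78431*1279995/6 = -⅙*100391287845 = -33463762615/2 ≈ -1.6732e+10)
F(0)*O = -5*(-33463762615/2) = 167318813075/2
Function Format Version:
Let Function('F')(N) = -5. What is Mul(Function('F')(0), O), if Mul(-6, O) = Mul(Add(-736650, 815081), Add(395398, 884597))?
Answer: Rational(167318813075, 2) ≈ 8.3659e+10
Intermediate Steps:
O = Rational(-33463762615, 2) (O = Mul(Rational(-1, 6), Mul(Add(-736650, 815081), Add(395398, 884597))) = Mul(Rational(-1, 6), Mul(78431, 1279995)) = Mul(Rational(-1, 6), 100391287845) = Rational(-33463762615, 2) ≈ -1.6732e+10)
Mul(Function('F')(0), O) = Mul(-5, Rational(-33463762615, 2)) = Rational(167318813075, 2)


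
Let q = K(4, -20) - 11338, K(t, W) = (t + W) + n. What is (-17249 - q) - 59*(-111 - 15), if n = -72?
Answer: 1611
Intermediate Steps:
K(t, W) = -72 + W + t (K(t, W) = (t + W) - 72 = (W + t) - 72 = -72 + W + t)
q = -11426 (q = (-72 - 20 + 4) - 11338 = -88 - 11338 = -11426)
(-17249 - q) - 59*(-111 - 15) = (-17249 - 1*(-11426)) - 59*(-111 - 15) = (-17249 + 11426) - 59*(-126) = -5823 - 1*(-7434) = -5823 + 7434 = 1611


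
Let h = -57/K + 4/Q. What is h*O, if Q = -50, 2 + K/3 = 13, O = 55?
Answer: -497/5 ≈ -99.400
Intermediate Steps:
K = 33 (K = -6 + 3*13 = -6 + 39 = 33)
h = -497/275 (h = -57/33 + 4/(-50) = -57*1/33 + 4*(-1/50) = -19/11 - 2/25 = -497/275 ≈ -1.8073)
h*O = -497/275*55 = -497/5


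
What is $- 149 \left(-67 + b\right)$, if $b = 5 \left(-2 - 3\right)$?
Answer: $13708$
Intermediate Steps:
$b = -25$ ($b = 5 \left(-5\right) = -25$)
$- 149 \left(-67 + b\right) = - 149 \left(-67 - 25\right) = \left(-149\right) \left(-92\right) = 13708$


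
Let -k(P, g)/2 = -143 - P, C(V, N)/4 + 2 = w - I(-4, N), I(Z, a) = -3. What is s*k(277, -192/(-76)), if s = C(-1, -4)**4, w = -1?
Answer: 0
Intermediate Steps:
C(V, N) = 0 (C(V, N) = -8 + 4*(-1 - 1*(-3)) = -8 + 4*(-1 + 3) = -8 + 4*2 = -8 + 8 = 0)
k(P, g) = 286 + 2*P (k(P, g) = -2*(-143 - P) = 286 + 2*P)
s = 0 (s = 0**4 = 0)
s*k(277, -192/(-76)) = 0*(286 + 2*277) = 0*(286 + 554) = 0*840 = 0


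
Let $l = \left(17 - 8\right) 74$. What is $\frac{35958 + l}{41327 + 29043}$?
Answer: $\frac{18312}{35185} \approx 0.52045$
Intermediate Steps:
$l = 666$ ($l = 9 \cdot 74 = 666$)
$\frac{35958 + l}{41327 + 29043} = \frac{35958 + 666}{41327 + 29043} = \frac{36624}{70370} = 36624 \cdot \frac{1}{70370} = \frac{18312}{35185}$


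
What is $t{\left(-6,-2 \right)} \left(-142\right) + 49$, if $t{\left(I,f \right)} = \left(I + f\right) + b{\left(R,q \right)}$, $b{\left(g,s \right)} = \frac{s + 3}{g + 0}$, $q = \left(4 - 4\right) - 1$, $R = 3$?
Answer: $\frac{3271}{3} \approx 1090.3$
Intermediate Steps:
$q = -1$ ($q = 0 - 1 = -1$)
$b{\left(g,s \right)} = \frac{3 + s}{g}$
$t{\left(I,f \right)} = \frac{2}{3} + I + f$ ($t{\left(I,f \right)} = \left(I + f\right) + \frac{3 - 1}{3} = \left(I + f\right) + \frac{1}{3} \cdot 2 = \left(I + f\right) + \frac{2}{3} = \frac{2}{3} + I + f$)
$t{\left(-6,-2 \right)} \left(-142\right) + 49 = \left(\frac{2}{3} - 6 - 2\right) \left(-142\right) + 49 = \left(- \frac{22}{3}\right) \left(-142\right) + 49 = \frac{3124}{3} + 49 = \frac{3271}{3}$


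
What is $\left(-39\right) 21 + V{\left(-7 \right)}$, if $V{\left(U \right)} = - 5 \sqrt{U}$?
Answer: $-819 - 5 i \sqrt{7} \approx -819.0 - 13.229 i$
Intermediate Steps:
$\left(-39\right) 21 + V{\left(-7 \right)} = \left(-39\right) 21 - 5 \sqrt{-7} = -819 - 5 i \sqrt{7}$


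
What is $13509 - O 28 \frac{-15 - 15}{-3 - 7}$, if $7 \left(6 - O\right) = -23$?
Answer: $12729$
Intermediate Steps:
$O = \frac{65}{7}$ ($O = 6 - - \frac{23}{7} = 6 + \frac{23}{7} = \frac{65}{7} \approx 9.2857$)
$13509 - O 28 \frac{-15 - 15}{-3 - 7} = 13509 - \frac{65}{7} \cdot 28 \frac{-15 - 15}{-3 - 7} = 13509 - 260 \left(- \frac{30}{-10}\right) = 13509 - 260 \left(\left(-30\right) \left(- \frac{1}{10}\right)\right) = 13509 - 260 \cdot 3 = 13509 - 780 = 12729$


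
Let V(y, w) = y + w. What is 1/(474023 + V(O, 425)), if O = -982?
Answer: 1/473466 ≈ 2.1121e-6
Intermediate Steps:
V(y, w) = w + y
1/(474023 + V(O, 425)) = 1/(474023 + (425 - 982)) = 1/(474023 - 557) = 1/473466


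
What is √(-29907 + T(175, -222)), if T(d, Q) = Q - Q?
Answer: 3*I*√3323 ≈ 172.94*I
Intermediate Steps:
T(d, Q) = 0
√(-29907 + T(175, -222)) = √(-29907 + 0) = √(-29907) = 3*I*√3323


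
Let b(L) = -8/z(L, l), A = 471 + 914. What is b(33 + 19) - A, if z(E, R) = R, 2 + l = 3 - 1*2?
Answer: -1377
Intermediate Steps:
l = -1 (l = -2 + (3 - 1*2) = -2 + (3 - 2) = -2 + 1 = -1)
A = 1385
b(L) = 8 (b(L) = -8/(-1) = -8*(-1) = 8)
b(33 + 19) - A = 8 - 1*1385 = 8 - 1385 = -1377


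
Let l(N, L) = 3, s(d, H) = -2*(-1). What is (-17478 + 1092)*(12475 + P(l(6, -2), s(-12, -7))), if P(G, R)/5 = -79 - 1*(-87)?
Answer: -205070790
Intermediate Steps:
s(d, H) = 2
P(G, R) = 40 (P(G, R) = 5*(-79 - 1*(-87)) = 5*(-79 + 87) = 5*8 = 40)
(-17478 + 1092)*(12475 + P(l(6, -2), s(-12, -7))) = (-17478 + 1092)*(12475 + 40) = -16386*12515 = -205070790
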